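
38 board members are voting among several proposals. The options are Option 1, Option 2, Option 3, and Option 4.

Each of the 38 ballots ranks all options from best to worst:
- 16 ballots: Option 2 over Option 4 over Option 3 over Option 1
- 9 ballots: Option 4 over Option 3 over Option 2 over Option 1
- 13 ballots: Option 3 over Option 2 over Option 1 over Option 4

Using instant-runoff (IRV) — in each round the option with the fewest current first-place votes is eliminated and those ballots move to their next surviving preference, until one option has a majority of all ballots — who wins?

Option 3

Round 1: Option 1 0, Option 2 16, Option 3 13, Option 4 9. Option 1 eliminated.
Round 2: Option 2 16, Option 3 13, Option 4 9. Option 4 eliminated.
Round 3: Option 2 16, Option 3 22. Option 3 has a majority (≥20).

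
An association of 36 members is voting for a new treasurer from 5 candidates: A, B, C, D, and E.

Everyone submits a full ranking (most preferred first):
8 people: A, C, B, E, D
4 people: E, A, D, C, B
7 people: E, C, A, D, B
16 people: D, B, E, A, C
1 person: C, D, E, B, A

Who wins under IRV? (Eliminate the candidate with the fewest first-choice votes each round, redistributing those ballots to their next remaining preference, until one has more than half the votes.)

E

Round 1: A 8, B 0, C 1, D 16, E 11. B eliminated.
Round 2: A 8, C 1, D 16, E 11. C eliminated.
Round 3: A 8, D 17, E 11. A eliminated.
Round 4: D 17, E 19. E has a majority (≥19).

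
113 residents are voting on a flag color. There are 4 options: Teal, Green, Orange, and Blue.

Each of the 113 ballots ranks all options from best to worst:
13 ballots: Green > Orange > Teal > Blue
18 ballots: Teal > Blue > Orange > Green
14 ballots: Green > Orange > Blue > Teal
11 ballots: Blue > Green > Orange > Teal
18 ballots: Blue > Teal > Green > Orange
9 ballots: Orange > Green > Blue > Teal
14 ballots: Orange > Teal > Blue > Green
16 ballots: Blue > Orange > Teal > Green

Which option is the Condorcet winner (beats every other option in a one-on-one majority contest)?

Blue vs Teal: 68–45
Blue vs Green: 77–36
Blue vs Orange: 63–50
Blue beats every other option.

Blue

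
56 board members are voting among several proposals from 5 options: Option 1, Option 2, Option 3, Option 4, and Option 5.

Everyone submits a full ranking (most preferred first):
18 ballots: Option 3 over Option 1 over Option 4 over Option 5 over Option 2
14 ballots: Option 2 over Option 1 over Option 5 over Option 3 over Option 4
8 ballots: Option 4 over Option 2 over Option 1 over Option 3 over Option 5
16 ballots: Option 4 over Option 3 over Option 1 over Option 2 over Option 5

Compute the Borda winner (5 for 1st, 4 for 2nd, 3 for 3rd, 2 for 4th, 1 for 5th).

Option 1

Option 1: 18×4 + 14×4 + 8×3 + 16×3 = 200
Option 2: 18×1 + 14×5 + 8×4 + 16×2 = 152
Option 3: 18×5 + 14×2 + 8×2 + 16×4 = 198
Option 4: 18×3 + 14×1 + 8×5 + 16×5 = 188
Option 5: 18×2 + 14×3 + 8×1 + 16×1 = 102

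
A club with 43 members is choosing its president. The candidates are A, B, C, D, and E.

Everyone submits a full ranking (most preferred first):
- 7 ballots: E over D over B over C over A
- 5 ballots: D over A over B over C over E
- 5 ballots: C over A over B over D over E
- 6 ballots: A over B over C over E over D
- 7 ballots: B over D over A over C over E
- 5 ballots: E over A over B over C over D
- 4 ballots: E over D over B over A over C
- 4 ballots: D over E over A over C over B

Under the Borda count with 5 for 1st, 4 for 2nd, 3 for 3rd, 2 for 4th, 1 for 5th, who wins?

A: 7×1 + 5×4 + 5×4 + 6×5 + 7×3 + 5×4 + 4×2 + 4×3 = 138
B: 7×3 + 5×3 + 5×3 + 6×4 + 7×5 + 5×3 + 4×3 + 4×1 = 141
C: 7×2 + 5×2 + 5×5 + 6×3 + 7×2 + 5×2 + 4×1 + 4×2 = 103
D: 7×4 + 5×5 + 5×2 + 6×1 + 7×4 + 5×1 + 4×4 + 4×5 = 138
E: 7×5 + 5×1 + 5×1 + 6×2 + 7×1 + 5×5 + 4×5 + 4×4 = 125

B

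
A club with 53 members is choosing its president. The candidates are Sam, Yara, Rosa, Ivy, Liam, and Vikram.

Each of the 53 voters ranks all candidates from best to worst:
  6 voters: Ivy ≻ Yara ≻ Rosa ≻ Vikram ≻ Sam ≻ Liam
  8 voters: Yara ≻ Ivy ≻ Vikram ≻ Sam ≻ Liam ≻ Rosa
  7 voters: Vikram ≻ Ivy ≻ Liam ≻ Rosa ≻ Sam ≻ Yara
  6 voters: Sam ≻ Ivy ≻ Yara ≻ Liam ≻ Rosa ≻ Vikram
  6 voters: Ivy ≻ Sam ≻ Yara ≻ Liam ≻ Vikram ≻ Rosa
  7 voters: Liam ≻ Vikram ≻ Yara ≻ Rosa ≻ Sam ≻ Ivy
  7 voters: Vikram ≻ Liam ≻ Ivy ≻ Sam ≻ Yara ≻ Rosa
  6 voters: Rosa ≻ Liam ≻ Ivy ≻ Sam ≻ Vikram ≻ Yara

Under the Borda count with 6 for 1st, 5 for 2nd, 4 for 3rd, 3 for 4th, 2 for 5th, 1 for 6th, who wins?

Sam: 6×2 + 8×3 + 7×2 + 6×6 + 6×5 + 7×2 + 7×3 + 6×3 = 169
Yara: 6×5 + 8×6 + 7×1 + 6×4 + 6×4 + 7×4 + 7×2 + 6×1 = 181
Rosa: 6×4 + 8×1 + 7×3 + 6×2 + 6×1 + 7×3 + 7×1 + 6×6 = 135
Ivy: 6×6 + 8×5 + 7×5 + 6×5 + 6×6 + 7×1 + 7×4 + 6×4 = 236
Liam: 6×1 + 8×2 + 7×4 + 6×3 + 6×3 + 7×6 + 7×5 + 6×5 = 193
Vikram: 6×3 + 8×4 + 7×6 + 6×1 + 6×2 + 7×5 + 7×6 + 6×2 = 199

Ivy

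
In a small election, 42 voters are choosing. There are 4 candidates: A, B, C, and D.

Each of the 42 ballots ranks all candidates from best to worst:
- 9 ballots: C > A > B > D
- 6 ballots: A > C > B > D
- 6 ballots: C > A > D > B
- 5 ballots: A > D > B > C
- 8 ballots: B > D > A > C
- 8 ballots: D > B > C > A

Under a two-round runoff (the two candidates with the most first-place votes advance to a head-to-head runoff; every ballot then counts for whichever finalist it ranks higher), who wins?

C

Round 1 first-place votes: A 11, B 8, C 15, D 8. C and A advance.
Runoff: C is ranked above A on 23 ballots, A above C on 19.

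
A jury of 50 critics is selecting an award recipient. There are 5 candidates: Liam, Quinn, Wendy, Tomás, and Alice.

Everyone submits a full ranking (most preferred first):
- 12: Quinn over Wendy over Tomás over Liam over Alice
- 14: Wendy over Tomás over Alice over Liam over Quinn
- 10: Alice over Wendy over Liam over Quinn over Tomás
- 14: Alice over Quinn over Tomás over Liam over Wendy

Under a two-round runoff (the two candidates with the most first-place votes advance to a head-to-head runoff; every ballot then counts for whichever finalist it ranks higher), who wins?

Wendy

Round 1 first-place votes: Liam 0, Quinn 12, Wendy 14, Tomás 0, Alice 24. Alice and Wendy advance.
Runoff: Alice is ranked above Wendy on 24 ballots, Wendy above Alice on 26.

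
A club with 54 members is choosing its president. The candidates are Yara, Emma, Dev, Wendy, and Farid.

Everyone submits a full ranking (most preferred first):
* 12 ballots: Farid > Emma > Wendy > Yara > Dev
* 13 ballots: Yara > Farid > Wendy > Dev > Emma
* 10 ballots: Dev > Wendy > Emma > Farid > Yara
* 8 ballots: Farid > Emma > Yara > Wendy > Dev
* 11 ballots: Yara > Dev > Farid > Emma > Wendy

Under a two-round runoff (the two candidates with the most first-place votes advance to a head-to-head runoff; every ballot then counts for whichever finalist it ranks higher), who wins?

Round 1 first-place votes: Yara 24, Emma 0, Dev 10, Wendy 0, Farid 20. Yara and Farid advance.
Runoff: Yara is ranked above Farid on 24 ballots, Farid above Yara on 30.

Farid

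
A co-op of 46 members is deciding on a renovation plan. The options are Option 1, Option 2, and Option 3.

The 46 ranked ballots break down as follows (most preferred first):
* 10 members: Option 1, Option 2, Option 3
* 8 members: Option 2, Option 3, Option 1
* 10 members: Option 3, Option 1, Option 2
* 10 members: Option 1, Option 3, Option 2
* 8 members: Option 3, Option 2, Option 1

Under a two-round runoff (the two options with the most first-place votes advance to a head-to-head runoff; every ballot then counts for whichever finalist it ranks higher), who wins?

Round 1 first-place votes: Option 1 20, Option 2 8, Option 3 18. Option 1 and Option 3 advance.
Runoff: Option 1 is ranked above Option 3 on 20 ballots, Option 3 above Option 1 on 26.

Option 3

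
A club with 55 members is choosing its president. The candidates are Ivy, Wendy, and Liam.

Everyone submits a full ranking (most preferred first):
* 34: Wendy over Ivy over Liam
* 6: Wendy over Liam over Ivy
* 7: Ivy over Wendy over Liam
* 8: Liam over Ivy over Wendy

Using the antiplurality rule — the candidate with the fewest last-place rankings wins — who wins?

Ivy

Last-place votes: Ivy 6, Wendy 8, Liam 41.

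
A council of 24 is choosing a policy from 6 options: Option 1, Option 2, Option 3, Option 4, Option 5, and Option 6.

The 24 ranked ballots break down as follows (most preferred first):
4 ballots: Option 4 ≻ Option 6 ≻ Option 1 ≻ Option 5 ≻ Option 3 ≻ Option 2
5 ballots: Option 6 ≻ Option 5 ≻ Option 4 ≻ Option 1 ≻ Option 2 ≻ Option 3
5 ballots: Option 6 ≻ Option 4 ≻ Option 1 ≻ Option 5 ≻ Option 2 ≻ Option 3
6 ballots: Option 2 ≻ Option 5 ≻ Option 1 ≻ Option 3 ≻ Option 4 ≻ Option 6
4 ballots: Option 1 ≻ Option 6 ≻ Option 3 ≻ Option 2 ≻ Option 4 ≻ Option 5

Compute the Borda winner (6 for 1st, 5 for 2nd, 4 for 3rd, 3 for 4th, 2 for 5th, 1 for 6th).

Option 1: 4×4 + 5×3 + 5×4 + 6×4 + 4×6 = 99
Option 2: 4×1 + 5×2 + 5×2 + 6×6 + 4×3 = 72
Option 3: 4×2 + 5×1 + 5×1 + 6×3 + 4×4 = 52
Option 4: 4×6 + 5×4 + 5×5 + 6×2 + 4×2 = 89
Option 5: 4×3 + 5×5 + 5×3 + 6×5 + 4×1 = 86
Option 6: 4×5 + 5×6 + 5×6 + 6×1 + 4×5 = 106

Option 6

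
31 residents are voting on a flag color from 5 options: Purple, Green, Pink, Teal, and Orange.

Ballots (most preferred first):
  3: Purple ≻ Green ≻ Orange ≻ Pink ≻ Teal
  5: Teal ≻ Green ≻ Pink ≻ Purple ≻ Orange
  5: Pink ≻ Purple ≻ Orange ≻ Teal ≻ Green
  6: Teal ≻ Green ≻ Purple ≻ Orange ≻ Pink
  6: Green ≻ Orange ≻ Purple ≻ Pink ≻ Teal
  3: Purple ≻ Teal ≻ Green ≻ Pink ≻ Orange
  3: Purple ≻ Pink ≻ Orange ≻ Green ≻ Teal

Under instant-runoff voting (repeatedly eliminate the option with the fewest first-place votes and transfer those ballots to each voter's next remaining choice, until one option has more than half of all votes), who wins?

Round 1: Purple 9, Green 6, Pink 5, Teal 11, Orange 0. Orange eliminated.
Round 2: Purple 9, Green 6, Pink 5, Teal 11. Pink eliminated.
Round 3: Purple 14, Green 6, Teal 11. Green eliminated.
Round 4: Purple 20, Teal 11. Purple has a majority (≥16).

Purple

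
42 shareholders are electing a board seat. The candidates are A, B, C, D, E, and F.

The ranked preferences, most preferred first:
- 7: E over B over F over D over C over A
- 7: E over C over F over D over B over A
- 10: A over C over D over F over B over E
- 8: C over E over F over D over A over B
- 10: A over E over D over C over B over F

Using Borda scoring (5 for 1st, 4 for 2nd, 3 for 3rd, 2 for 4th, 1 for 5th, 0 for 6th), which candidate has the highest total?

E

A: 7×0 + 7×0 + 10×5 + 8×1 + 10×5 = 108
B: 7×4 + 7×1 + 10×1 + 8×0 + 10×1 = 55
C: 7×1 + 7×4 + 10×4 + 8×5 + 10×2 = 135
D: 7×2 + 7×2 + 10×3 + 8×2 + 10×3 = 104
E: 7×5 + 7×5 + 10×0 + 8×4 + 10×4 = 142
F: 7×3 + 7×3 + 10×2 + 8×3 + 10×0 = 86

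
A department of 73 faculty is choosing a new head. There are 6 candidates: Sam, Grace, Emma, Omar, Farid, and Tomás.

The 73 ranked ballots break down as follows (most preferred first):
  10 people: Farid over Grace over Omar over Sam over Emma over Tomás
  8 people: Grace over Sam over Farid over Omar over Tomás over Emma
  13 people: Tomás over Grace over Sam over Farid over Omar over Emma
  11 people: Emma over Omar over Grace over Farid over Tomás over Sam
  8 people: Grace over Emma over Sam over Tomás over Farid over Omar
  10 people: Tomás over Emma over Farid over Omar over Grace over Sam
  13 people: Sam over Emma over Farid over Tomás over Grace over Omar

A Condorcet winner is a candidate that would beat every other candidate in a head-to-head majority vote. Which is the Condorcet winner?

Grace

Grace vs Sam: 60–13
Grace vs Emma: 39–34
Grace vs Omar: 52–21
Grace vs Farid: 40–33
Grace vs Tomás: 37–36
Grace beats every other candidate.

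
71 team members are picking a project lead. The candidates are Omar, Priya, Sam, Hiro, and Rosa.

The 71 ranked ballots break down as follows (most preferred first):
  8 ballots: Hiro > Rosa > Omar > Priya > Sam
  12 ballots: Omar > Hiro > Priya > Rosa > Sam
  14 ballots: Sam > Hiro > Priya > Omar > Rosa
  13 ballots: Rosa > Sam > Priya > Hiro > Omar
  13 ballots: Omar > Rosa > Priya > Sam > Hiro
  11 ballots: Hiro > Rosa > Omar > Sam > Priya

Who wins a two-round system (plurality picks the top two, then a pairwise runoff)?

Hiro

Round 1 first-place votes: Omar 25, Priya 0, Sam 14, Hiro 19, Rosa 13. Omar and Hiro advance.
Runoff: Omar is ranked above Hiro on 25 ballots, Hiro above Omar on 46.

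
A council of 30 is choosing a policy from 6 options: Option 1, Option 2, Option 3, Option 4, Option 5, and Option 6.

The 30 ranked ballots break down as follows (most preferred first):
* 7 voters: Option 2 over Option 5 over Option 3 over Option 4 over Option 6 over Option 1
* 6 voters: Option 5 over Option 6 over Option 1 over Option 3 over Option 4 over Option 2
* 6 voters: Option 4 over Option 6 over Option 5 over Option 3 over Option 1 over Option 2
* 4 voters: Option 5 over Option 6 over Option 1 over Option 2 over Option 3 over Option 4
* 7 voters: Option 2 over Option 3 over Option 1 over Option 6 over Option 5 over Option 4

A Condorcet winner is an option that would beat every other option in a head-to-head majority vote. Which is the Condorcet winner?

Option 5 vs Option 1: 23–7
Option 5 vs Option 2: 16–14
Option 5 vs Option 3: 23–7
Option 5 vs Option 4: 24–6
Option 5 vs Option 6: 17–13
Option 5 beats every other option.

Option 5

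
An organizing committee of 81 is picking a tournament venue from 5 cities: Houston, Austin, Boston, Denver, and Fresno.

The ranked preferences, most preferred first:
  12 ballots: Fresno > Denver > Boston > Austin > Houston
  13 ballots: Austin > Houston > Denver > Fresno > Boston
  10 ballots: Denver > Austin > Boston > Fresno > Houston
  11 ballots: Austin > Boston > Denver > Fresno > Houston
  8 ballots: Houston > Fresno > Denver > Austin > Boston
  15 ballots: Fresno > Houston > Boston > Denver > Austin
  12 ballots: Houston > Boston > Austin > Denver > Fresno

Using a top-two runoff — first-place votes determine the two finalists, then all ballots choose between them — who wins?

Round 1 first-place votes: Houston 20, Austin 24, Boston 0, Denver 10, Fresno 27. Fresno and Austin advance.
Runoff: Fresno is ranked above Austin on 35 ballots, Austin above Fresno on 46.

Austin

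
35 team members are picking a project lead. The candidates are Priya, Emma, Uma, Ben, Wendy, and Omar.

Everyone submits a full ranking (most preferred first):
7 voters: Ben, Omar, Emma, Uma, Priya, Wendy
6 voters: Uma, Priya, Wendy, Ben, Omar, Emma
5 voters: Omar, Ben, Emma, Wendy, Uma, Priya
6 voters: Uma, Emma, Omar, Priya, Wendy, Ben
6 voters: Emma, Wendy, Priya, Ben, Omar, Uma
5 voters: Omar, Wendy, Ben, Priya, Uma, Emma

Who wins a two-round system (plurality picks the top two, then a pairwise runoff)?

Omar

Round 1 first-place votes: Priya 0, Emma 6, Uma 12, Ben 7, Wendy 0, Omar 10. Uma and Omar advance.
Runoff: Uma is ranked above Omar on 12 ballots, Omar above Uma on 23.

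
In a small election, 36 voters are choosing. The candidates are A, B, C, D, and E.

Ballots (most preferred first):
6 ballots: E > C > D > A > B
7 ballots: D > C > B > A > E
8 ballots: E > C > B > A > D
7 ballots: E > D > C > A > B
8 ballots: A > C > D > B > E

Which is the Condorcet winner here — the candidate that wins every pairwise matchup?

E vs A: 21–15
E vs B: 21–15
E vs C: 21–15
E vs D: 21–15
E beats every other candidate.

E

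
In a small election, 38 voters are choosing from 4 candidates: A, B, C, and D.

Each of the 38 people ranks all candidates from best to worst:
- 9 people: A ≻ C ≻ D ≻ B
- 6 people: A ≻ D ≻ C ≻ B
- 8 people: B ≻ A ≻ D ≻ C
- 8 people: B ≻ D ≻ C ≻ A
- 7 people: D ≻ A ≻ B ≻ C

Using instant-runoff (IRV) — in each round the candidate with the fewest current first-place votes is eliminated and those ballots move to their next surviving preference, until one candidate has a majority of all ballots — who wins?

Round 1: A 15, B 16, C 0, D 7. C eliminated.
Round 2: A 15, B 16, D 7. D eliminated.
Round 3: A 22, B 16. A has a majority (≥20).

A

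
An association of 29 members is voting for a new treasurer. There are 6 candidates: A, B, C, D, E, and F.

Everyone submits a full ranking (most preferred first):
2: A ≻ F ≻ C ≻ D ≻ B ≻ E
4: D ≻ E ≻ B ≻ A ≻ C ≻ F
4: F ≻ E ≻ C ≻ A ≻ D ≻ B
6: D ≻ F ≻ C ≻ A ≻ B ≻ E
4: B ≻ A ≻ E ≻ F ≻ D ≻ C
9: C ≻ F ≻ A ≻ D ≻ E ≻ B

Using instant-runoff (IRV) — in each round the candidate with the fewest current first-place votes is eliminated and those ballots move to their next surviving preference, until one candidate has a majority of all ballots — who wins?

F

Round 1: A 2, B 4, C 9, D 10, E 0, F 4. E eliminated.
Round 2: A 2, B 4, C 9, D 10, F 4. A eliminated.
Round 3: B 4, C 9, D 10, F 6. B eliminated.
Round 4: C 9, D 10, F 10. C eliminated.
Round 5: D 10, F 19. F has a majority (≥15).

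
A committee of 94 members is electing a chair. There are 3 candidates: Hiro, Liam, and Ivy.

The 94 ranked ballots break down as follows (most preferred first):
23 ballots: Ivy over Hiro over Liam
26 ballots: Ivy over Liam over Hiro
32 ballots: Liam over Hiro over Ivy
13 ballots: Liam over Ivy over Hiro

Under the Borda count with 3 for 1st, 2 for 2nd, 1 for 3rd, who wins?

Liam

Hiro: 23×2 + 26×1 + 32×2 + 13×1 = 149
Liam: 23×1 + 26×2 + 32×3 + 13×3 = 210
Ivy: 23×3 + 26×3 + 32×1 + 13×2 = 205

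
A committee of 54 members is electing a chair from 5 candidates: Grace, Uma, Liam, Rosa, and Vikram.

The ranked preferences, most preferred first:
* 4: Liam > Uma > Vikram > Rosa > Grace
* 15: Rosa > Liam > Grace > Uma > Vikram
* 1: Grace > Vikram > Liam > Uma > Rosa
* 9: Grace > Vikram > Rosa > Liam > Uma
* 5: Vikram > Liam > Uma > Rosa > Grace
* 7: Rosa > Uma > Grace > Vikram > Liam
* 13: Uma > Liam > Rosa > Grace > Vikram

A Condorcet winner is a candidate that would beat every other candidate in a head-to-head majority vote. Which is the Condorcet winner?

Rosa

Rosa vs Grace: 44–10
Rosa vs Uma: 31–23
Rosa vs Liam: 31–23
Rosa vs Vikram: 35–19
Rosa beats every other candidate.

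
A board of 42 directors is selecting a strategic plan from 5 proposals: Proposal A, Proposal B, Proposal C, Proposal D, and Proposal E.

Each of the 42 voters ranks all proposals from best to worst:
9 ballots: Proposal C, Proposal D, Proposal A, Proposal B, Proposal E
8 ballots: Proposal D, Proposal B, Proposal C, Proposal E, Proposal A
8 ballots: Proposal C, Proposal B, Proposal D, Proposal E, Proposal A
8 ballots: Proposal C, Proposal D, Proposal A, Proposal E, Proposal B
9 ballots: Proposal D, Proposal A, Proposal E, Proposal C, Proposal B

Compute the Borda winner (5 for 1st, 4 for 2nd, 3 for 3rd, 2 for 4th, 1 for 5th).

Proposal A: 9×3 + 8×1 + 8×1 + 8×3 + 9×4 = 103
Proposal B: 9×2 + 8×4 + 8×4 + 8×1 + 9×1 = 99
Proposal C: 9×5 + 8×3 + 8×5 + 8×5 + 9×2 = 167
Proposal D: 9×4 + 8×5 + 8×3 + 8×4 + 9×5 = 177
Proposal E: 9×1 + 8×2 + 8×2 + 8×2 + 9×3 = 84

Proposal D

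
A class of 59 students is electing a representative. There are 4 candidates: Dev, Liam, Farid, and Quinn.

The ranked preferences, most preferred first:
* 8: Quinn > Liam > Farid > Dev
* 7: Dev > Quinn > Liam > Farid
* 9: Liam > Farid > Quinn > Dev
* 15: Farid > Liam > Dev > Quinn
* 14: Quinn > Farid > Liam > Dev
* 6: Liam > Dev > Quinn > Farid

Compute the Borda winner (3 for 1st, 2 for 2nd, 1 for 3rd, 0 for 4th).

Dev: 8×0 + 7×3 + 9×0 + 15×1 + 14×0 + 6×2 = 48
Liam: 8×2 + 7×1 + 9×3 + 15×2 + 14×1 + 6×3 = 112
Farid: 8×1 + 7×0 + 9×2 + 15×3 + 14×2 + 6×0 = 99
Quinn: 8×3 + 7×2 + 9×1 + 15×0 + 14×3 + 6×1 = 95

Liam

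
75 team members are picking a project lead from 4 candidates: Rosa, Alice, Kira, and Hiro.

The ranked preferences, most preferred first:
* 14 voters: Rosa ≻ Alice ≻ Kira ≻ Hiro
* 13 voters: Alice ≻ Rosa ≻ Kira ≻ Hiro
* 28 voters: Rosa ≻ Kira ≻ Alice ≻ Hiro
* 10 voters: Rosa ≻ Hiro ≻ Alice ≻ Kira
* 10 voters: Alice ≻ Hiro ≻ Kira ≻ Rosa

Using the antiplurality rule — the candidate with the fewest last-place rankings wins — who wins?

Alice

Last-place votes: Rosa 10, Alice 0, Kira 10, Hiro 55.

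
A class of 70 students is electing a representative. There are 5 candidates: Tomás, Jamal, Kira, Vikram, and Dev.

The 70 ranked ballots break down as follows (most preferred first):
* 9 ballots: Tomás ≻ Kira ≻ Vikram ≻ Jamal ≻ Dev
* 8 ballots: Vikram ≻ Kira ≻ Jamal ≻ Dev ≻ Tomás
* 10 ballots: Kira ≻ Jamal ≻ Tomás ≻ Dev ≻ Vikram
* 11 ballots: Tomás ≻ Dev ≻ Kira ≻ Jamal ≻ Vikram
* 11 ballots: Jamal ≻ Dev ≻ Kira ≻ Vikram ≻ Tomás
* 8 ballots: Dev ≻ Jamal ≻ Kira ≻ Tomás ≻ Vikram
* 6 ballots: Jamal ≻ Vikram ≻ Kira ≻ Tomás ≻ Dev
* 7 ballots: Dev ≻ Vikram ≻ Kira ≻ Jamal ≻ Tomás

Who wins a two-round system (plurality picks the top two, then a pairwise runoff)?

Round 1 first-place votes: Tomás 20, Jamal 17, Kira 10, Vikram 8, Dev 15. Tomás and Jamal advance.
Runoff: Tomás is ranked above Jamal on 20 ballots, Jamal above Tomás on 50.

Jamal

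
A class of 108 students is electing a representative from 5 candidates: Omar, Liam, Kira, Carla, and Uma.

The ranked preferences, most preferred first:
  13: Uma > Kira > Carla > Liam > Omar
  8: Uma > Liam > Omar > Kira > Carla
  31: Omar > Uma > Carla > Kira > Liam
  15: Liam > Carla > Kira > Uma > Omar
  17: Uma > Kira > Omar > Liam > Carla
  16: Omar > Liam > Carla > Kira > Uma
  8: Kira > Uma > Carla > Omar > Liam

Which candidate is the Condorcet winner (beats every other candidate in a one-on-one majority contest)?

Uma vs Omar: 61–47
Uma vs Liam: 77–31
Uma vs Kira: 69–39
Uma vs Carla: 77–31
Uma beats every other candidate.

Uma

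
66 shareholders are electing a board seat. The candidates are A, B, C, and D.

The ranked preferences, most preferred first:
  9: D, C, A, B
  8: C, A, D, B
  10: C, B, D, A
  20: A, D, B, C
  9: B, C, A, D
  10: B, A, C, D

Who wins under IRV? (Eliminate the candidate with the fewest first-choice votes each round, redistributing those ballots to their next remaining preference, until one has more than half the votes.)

C

Round 1: A 20, B 19, C 18, D 9. D eliminated.
Round 2: A 20, B 19, C 27. B eliminated.
Round 3: A 30, C 36. C has a majority (≥34).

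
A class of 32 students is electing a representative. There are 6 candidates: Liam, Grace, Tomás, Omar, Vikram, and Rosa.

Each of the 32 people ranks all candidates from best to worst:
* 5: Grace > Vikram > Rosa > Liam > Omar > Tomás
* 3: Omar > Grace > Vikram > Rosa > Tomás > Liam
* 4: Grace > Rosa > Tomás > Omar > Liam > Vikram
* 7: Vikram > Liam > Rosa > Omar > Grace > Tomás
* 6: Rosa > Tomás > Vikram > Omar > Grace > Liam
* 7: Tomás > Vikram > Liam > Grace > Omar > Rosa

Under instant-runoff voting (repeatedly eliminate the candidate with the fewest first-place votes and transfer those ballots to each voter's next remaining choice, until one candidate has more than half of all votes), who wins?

Round 1: Liam 0, Grace 9, Tomás 7, Omar 3, Vikram 7, Rosa 6. Liam eliminated.
Round 2: Grace 9, Tomás 7, Omar 3, Vikram 7, Rosa 6. Omar eliminated.
Round 3: Grace 12, Tomás 7, Vikram 7, Rosa 6. Rosa eliminated.
Round 4: Grace 12, Tomás 13, Vikram 7. Vikram eliminated.
Round 5: Grace 19, Tomás 13. Grace has a majority (≥17).

Grace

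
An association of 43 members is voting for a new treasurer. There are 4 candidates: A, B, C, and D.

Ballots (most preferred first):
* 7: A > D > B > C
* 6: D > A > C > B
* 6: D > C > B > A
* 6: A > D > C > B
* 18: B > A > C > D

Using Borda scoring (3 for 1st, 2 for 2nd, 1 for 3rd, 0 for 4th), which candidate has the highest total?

A

A: 7×3 + 6×2 + 6×0 + 6×3 + 18×2 = 87
B: 7×1 + 6×0 + 6×1 + 6×0 + 18×3 = 67
C: 7×0 + 6×1 + 6×2 + 6×1 + 18×1 = 42
D: 7×2 + 6×3 + 6×3 + 6×2 + 18×0 = 62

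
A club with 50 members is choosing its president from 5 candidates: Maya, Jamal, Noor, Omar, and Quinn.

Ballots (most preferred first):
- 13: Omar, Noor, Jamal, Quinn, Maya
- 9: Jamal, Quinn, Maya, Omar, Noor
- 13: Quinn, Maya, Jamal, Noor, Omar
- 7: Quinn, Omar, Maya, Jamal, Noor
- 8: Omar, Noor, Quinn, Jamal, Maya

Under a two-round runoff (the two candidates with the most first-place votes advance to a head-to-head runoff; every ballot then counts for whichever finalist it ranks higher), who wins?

Quinn

Round 1 first-place votes: Maya 0, Jamal 9, Noor 0, Omar 21, Quinn 20. Omar and Quinn advance.
Runoff: Omar is ranked above Quinn on 21 ballots, Quinn above Omar on 29.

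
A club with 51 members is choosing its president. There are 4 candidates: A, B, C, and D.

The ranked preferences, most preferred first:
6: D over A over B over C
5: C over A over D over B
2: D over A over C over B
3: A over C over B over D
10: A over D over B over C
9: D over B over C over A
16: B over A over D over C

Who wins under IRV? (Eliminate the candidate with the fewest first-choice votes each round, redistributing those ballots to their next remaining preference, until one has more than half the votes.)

Round 1: A 13, B 16, C 5, D 17. C eliminated.
Round 2: A 18, B 16, D 17. B eliminated.
Round 3: A 34, D 17. A has a majority (≥26).

A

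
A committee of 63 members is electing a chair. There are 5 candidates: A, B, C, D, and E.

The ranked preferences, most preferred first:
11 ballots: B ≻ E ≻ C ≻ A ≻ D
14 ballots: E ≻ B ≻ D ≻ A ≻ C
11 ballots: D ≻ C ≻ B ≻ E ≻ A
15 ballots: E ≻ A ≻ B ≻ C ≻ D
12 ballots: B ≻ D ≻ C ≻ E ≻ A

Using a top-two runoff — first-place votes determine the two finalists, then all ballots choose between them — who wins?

Round 1 first-place votes: A 0, B 23, C 0, D 11, E 29. E and B advance.
Runoff: E is ranked above B on 29 ballots, B above E on 34.

B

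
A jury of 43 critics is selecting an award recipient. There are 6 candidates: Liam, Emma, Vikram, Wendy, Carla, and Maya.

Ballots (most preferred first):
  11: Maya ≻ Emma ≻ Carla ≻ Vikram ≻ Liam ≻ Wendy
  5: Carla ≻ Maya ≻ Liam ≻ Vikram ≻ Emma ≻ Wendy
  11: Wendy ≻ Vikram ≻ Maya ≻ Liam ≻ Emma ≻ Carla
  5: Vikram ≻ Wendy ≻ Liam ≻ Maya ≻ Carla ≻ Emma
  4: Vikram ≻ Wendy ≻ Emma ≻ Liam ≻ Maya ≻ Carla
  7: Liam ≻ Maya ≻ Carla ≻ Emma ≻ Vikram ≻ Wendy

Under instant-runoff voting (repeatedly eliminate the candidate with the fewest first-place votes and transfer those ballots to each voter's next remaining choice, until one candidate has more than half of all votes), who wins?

Maya

Round 1: Liam 7, Emma 0, Vikram 9, Wendy 11, Carla 5, Maya 11. Emma eliminated.
Round 2: Liam 7, Vikram 9, Wendy 11, Carla 5, Maya 11. Carla eliminated.
Round 3: Liam 7, Vikram 9, Wendy 11, Maya 16. Liam eliminated.
Round 4: Vikram 9, Wendy 11, Maya 23. Maya has a majority (≥22).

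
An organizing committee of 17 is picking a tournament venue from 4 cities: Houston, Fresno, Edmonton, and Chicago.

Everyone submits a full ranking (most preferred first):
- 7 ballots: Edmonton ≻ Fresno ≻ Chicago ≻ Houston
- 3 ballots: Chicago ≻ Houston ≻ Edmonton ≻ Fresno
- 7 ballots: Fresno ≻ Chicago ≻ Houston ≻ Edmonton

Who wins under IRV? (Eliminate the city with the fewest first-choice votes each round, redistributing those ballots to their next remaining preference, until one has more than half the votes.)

Edmonton

Round 1: Houston 0, Fresno 7, Edmonton 7, Chicago 3. Houston eliminated.
Round 2: Fresno 7, Edmonton 7, Chicago 3. Chicago eliminated.
Round 3: Fresno 7, Edmonton 10. Edmonton has a majority (≥9).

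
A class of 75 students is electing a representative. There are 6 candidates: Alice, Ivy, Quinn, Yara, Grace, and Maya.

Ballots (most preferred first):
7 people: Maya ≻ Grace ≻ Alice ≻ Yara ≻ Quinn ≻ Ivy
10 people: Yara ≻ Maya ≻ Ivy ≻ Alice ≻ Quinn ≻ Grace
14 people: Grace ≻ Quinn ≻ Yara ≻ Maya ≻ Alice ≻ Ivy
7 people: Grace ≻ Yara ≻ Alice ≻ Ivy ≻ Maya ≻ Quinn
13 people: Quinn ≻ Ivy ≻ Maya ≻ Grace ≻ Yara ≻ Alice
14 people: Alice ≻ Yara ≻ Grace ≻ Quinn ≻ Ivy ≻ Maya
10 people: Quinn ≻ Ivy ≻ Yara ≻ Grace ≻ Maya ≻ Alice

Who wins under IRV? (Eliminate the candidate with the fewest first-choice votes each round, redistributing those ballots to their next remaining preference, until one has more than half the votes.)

Round 1: Alice 14, Ivy 0, Quinn 23, Yara 10, Grace 21, Maya 7. Ivy eliminated.
Round 2: Alice 14, Quinn 23, Yara 10, Grace 21, Maya 7. Maya eliminated.
Round 3: Alice 14, Quinn 23, Yara 10, Grace 28. Yara eliminated.
Round 4: Alice 24, Quinn 23, Grace 28. Quinn eliminated.
Round 5: Alice 24, Grace 51. Grace has a majority (≥38).

Grace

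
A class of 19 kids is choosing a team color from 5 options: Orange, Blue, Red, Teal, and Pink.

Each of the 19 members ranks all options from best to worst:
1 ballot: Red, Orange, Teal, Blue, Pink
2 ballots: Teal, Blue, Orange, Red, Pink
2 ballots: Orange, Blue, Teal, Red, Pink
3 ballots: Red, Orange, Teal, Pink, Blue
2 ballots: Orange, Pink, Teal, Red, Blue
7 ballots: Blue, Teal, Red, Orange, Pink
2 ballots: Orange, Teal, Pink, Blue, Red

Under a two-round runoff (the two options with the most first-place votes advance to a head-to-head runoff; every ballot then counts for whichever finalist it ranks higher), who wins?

Round 1 first-place votes: Orange 6, Blue 7, Red 4, Teal 2, Pink 0. Blue and Orange advance.
Runoff: Blue is ranked above Orange on 9 ballots, Orange above Blue on 10.

Orange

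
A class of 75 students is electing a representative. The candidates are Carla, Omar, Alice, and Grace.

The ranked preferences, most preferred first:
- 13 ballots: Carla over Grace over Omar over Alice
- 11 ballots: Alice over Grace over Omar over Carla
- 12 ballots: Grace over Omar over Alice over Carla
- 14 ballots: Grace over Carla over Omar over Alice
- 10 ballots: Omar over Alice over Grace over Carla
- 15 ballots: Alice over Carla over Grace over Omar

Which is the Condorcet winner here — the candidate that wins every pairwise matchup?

Grace

Grace vs Carla: 47–28
Grace vs Omar: 65–10
Grace vs Alice: 39–36
Grace beats every other candidate.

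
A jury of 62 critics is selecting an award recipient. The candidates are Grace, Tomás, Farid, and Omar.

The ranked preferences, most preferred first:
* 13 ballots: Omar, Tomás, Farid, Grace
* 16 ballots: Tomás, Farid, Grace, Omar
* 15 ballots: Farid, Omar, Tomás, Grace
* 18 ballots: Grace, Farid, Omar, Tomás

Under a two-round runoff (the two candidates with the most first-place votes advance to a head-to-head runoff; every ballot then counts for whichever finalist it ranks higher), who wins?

Tomás

Round 1 first-place votes: Grace 18, Tomás 16, Farid 15, Omar 13. Grace and Tomás advance.
Runoff: Grace is ranked above Tomás on 18 ballots, Tomás above Grace on 44.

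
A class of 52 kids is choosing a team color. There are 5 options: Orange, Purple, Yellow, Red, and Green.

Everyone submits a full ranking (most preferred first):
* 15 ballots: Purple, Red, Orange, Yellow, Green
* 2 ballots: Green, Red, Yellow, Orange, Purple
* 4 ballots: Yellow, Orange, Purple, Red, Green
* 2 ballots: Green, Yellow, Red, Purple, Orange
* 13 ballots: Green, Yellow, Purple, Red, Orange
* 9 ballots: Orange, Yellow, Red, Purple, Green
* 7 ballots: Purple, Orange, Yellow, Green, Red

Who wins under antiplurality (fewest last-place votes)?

Yellow

Last-place votes: Orange 15, Purple 2, Yellow 0, Red 7, Green 28.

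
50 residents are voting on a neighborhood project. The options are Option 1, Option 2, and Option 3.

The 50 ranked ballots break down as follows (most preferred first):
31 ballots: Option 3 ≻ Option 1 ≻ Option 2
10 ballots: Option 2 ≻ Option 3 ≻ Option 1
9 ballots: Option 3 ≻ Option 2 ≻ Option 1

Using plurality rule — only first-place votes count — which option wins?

Option 3

First-place votes: Option 1 0, Option 2 10, Option 3 40.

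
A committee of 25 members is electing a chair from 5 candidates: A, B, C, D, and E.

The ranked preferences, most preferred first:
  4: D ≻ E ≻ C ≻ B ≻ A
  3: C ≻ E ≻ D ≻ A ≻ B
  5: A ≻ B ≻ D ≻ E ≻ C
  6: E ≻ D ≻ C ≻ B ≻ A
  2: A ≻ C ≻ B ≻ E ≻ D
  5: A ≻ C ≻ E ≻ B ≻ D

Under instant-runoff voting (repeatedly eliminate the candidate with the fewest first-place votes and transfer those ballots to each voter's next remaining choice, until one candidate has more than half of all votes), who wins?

Round 1: A 12, B 0, C 3, D 4, E 6. B eliminated.
Round 2: A 12, C 3, D 4, E 6. C eliminated.
Round 3: A 12, D 4, E 9. D eliminated.
Round 4: A 12, E 13. E has a majority (≥13).

E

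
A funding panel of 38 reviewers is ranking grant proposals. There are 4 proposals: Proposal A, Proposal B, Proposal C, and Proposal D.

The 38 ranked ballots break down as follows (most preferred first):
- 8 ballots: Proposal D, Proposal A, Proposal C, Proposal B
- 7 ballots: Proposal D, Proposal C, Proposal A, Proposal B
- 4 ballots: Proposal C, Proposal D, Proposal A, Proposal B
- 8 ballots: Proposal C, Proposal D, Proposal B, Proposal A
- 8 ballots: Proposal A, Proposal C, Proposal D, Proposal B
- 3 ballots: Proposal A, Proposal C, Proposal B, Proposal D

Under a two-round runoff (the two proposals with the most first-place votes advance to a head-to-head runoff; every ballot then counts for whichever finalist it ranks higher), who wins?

Proposal C

Round 1 first-place votes: Proposal A 11, Proposal B 0, Proposal C 12, Proposal D 15. Proposal D and Proposal C advance.
Runoff: Proposal D is ranked above Proposal C on 15 ballots, Proposal C above Proposal D on 23.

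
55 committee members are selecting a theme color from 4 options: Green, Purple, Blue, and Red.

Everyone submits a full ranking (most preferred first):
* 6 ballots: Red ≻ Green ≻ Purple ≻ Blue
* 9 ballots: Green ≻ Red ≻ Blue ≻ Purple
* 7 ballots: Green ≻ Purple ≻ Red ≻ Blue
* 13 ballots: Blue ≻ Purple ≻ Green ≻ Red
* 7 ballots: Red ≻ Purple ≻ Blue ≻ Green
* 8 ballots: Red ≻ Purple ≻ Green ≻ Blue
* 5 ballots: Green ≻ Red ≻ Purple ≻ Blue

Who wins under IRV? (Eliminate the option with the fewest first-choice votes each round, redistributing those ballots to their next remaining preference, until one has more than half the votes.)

Green

Round 1: Green 21, Purple 0, Blue 13, Red 21. Purple eliminated.
Round 2: Green 21, Blue 13, Red 21. Blue eliminated.
Round 3: Green 34, Red 21. Green has a majority (≥28).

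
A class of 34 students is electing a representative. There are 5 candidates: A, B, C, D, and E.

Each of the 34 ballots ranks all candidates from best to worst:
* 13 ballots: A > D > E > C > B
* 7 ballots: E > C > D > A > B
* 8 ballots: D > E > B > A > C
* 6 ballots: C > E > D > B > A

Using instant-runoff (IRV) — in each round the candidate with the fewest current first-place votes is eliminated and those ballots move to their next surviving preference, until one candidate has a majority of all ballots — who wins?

Round 1: A 13, B 0, C 6, D 8, E 7. B eliminated.
Round 2: A 13, C 6, D 8, E 7. C eliminated.
Round 3: A 13, D 8, E 13. D eliminated.
Round 4: A 13, E 21. E has a majority (≥18).

E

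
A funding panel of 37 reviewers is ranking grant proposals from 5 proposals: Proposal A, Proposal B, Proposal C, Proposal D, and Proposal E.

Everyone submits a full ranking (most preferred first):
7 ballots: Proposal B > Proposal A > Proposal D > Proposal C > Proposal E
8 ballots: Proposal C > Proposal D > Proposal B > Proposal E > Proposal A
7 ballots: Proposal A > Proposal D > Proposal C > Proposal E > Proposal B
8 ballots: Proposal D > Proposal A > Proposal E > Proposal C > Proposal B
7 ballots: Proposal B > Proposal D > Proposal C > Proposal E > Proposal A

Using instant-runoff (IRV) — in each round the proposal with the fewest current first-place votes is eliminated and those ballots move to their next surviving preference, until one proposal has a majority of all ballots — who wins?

Proposal D

Round 1: Proposal A 7, Proposal B 14, Proposal C 8, Proposal D 8, Proposal E 0. Proposal E eliminated.
Round 2: Proposal A 7, Proposal B 14, Proposal C 8, Proposal D 8. Proposal A eliminated.
Round 3: Proposal B 14, Proposal C 8, Proposal D 15. Proposal C eliminated.
Round 4: Proposal B 14, Proposal D 23. Proposal D has a majority (≥19).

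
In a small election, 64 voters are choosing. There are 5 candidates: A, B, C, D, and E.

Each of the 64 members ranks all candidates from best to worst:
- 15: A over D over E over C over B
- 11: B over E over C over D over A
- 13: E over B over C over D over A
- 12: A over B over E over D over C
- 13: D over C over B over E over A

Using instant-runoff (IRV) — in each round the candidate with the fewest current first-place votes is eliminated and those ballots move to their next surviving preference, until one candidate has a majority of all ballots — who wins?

E

Round 1: A 27, B 11, C 0, D 13, E 13. C eliminated.
Round 2: A 27, B 11, D 13, E 13. B eliminated.
Round 3: A 27, D 13, E 24. D eliminated.
Round 4: A 27, E 37. E has a majority (≥33).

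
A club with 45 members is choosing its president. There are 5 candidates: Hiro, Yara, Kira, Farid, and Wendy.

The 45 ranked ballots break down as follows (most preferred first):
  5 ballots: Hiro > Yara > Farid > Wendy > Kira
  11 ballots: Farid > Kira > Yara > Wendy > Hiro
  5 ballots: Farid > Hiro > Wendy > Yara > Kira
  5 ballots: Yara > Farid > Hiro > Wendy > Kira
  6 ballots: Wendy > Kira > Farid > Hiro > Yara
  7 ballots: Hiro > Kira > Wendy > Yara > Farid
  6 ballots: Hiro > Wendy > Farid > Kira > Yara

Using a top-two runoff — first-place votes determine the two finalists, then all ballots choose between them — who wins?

Farid

Round 1 first-place votes: Hiro 18, Yara 5, Kira 0, Farid 16, Wendy 6. Hiro and Farid advance.
Runoff: Hiro is ranked above Farid on 18 ballots, Farid above Hiro on 27.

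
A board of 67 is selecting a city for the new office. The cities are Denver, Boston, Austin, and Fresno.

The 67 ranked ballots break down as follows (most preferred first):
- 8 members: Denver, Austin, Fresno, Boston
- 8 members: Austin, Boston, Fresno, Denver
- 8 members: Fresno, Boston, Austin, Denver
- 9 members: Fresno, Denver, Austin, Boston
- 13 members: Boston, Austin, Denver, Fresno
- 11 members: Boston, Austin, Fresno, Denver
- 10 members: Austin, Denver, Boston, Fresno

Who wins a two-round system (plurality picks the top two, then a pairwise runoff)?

Austin

Round 1 first-place votes: Denver 8, Boston 24, Austin 18, Fresno 17. Boston and Austin advance.
Runoff: Boston is ranked above Austin on 32 ballots, Austin above Boston on 35.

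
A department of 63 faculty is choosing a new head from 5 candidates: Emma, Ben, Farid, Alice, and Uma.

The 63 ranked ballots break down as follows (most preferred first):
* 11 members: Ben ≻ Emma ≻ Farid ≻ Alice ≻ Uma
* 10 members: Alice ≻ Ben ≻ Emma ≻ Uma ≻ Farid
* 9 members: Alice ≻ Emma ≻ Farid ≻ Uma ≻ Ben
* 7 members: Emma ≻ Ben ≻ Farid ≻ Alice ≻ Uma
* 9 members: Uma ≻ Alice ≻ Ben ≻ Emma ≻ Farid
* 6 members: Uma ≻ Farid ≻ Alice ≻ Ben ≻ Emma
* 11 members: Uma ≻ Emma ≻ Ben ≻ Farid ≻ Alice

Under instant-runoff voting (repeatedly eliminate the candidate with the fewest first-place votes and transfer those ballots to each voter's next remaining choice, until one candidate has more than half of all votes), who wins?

Alice

Round 1: Emma 7, Ben 11, Farid 0, Alice 19, Uma 26. Farid eliminated.
Round 2: Emma 7, Ben 11, Alice 19, Uma 26. Emma eliminated.
Round 3: Ben 18, Alice 19, Uma 26. Ben eliminated.
Round 4: Alice 37, Uma 26. Alice has a majority (≥32).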